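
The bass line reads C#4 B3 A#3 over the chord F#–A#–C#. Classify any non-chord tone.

B3 is a passing tone.

The harmony at that moment is F# major triad (F#, A#, C#); B3 is not a chord tone.
It is approached by step down from C#4 and left by step down to A#3.
Step in, step out in the same direction — a passing tone.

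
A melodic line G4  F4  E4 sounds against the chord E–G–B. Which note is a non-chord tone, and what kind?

The harmony at that moment is E minor triad (E, G, B); F4 is not a chord tone.
It is approached by step down from G4 and left by step down to E4.
Step in, step out in the same direction — a passing tone.

F4 is a passing tone.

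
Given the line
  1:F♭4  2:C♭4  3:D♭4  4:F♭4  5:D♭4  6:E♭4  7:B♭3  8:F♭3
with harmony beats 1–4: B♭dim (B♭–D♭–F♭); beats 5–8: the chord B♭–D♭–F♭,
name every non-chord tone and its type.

The harmony at that moment is B♭ diminished triad (B♭, D♭, F♭); C♭4 is not a chord tone.
It is approached by leap down from F♭4 and left by step up to D♭4.
Leap in, step out — an appoggiatura.
The harmony at that moment is B♭ diminished triad (B♭, D♭, F♭); E♭4 is not a chord tone.
It is approached by step up from D♭4 and left by leap down to B♭3.
Step in, leap out — an escape tone.

C♭4 (beat 2) — appoggiatura; E♭4 (beat 6) — escape tone.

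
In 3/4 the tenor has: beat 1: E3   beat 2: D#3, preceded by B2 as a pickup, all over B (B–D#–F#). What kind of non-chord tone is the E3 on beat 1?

Appoggiatura.

The harmony at that moment is B major triad (B, D#, F#); E3 is not a chord tone.
It is approached by leap up from B2 and left by step down to D#3.
Leap in, step out, metrically accented — an appoggiatura.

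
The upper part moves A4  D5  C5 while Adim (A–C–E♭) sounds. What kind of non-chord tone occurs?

The harmony at that moment is A diminished triad (A, C, E♭); D5 is not a chord tone.
It is approached by leap up from A4 and left by step down to C5.
Leap in, step out — an appoggiatura.

D5 is an appoggiatura.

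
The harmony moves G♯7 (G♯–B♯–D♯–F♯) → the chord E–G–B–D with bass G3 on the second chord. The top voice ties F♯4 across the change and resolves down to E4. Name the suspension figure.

7–6 suspension.

At the second chord the bass is G3. The suspended F♯4 lies a seventh above the bass; after resolving down by step to E4, the interval above the bass becomes a sixth.
Suspension figures are named by those two intervals: 7–6.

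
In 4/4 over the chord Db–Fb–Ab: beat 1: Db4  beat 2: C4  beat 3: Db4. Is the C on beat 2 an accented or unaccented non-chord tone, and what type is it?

The harmony at that moment is Db minor triad (Db, Fb, Ab); C4 is not a chord tone.
It is approached by step down from Db4 and left by step up to Db4.
Step away and step back to the same note — a neighbor tone (lower neighbor).
It falls on a weak beat, so it is unaccented.

Unaccented neighbor tone.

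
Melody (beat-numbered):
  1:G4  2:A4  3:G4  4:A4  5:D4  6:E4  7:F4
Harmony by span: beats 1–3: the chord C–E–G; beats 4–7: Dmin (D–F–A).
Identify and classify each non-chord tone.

A4 (beat 2) — neighbor tone; E4 (beat 6) — passing tone.

The harmony at that moment is C major triad (C, E, G); A4 is not a chord tone.
It is approached by step up from G4 and left by step down to G4.
Step away and step back to the same note — a neighbor tone (upper neighbor).
The harmony at that moment is D minor triad (D, F, A); E4 is not a chord tone.
It is approached by step up from D4 and left by step up to F4.
Step in, step out in the same direction — a passing tone.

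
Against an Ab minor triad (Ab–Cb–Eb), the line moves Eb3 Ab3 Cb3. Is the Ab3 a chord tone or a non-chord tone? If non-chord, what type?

Ab minor triad contains Ab, Cb, Eb; Ab is the root, so it is a chord tone.

Chord tone (the root of Ab minor triad).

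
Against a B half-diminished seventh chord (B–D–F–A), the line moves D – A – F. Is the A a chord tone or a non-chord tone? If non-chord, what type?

B half-diminished seventh chord contains B, D, F, A; A is the seventh, so it is a chord tone.

Chord tone (the seventh of B half-diminished seventh chord).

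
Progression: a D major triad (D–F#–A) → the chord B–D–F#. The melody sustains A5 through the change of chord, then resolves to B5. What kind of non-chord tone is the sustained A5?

The harmony at that moment is B minor triad (B, D, F#); A5 is not a chord tone.
It is held over (the same pitch as the preceding A5) and left by step up to B5.
Held over from the previous chord and resolving up by step — a retardation.

A5 is a retardation.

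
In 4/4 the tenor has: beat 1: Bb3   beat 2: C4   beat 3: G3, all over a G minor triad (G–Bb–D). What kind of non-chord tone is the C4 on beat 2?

The harmony at that moment is G minor triad (G, Bb, D); C4 is not a chord tone.
It is approached by step up from Bb3 and left by leap down to G3.
Step in, leap out, on a weak beat — an escape tone.

Escape tone.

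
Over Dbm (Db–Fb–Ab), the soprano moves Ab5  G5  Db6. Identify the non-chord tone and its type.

The harmony at that moment is Db minor triad (Db, Fb, Ab); G5 is not a chord tone.
It is approached by step down from Ab5 and left by leap up to Db6.
Step in, leap out — an escape tone.

G5 is an escape tone.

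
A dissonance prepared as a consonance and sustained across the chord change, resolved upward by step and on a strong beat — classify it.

Retardation.

Approach: by preparation — the pitch is first a chord tone, then held (tied or repeated) while the harmony changes under it. Departure: up by step. Metric position: strong.
A prepared dissonance that resolves upward by step — a retardation. (The same figure resolving downward would be a suspension.)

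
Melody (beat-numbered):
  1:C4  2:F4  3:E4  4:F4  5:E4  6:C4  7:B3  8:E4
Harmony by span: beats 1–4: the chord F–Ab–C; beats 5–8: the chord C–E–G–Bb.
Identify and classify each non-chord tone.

E4 (beat 3) — neighbor tone; B3 (beat 7) — escape tone.

The harmony at that moment is F minor triad (F, Ab, C); E4 is not a chord tone.
It is approached by step down from F4 and left by step up to F4.
Step away and step back to the same note — a neighbor tone (lower neighbor).
The harmony at that moment is C dominant seventh chord (C, E, G, Bb); B3 is not a chord tone.
It is approached by step down from C4 and left by leap up to E4.
Step in, leap out — an escape tone.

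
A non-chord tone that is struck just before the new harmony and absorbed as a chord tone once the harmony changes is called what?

Anticipation.

Approach: ahead of the chord change (typically by step), so it is dissonant against the current harmony. Departure: none — the same pitch is restated or held and is a chord tone of the new harmony.
Dissonant first, consonant once the harmony catches up: the note simply arrives early — an anticipation. (The reverse timing, consonant first and dissonant after the change, would be a suspension or retardation.)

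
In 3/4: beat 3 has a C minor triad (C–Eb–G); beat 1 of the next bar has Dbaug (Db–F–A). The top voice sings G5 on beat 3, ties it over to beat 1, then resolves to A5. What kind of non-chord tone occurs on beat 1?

The harmony at that moment is Db augmented triad (Db, F, A); G5 is not a chord tone.
It is held over (the same pitch as the preceding G5) and left by step up to A5.
Held over from the previous chord and resolving up by step — a retardation.

Retardation.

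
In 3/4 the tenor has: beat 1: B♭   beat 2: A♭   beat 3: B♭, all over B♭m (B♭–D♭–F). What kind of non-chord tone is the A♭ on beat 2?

The harmony at that moment is B♭ minor triad (B♭, D♭, F); A♭ is not a chord tone.
It is approached by step down from B♭ and left by step up to B♭.
Step away and step back to the same note — a neighbor tone (lower neighbor).

Lower neighbor tone.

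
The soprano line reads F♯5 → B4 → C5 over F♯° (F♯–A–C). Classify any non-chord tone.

B4 is an appoggiatura.

The harmony at that moment is F♯ diminished triad (F♯, A, C); B4 is not a chord tone.
It is approached by leap down from F♯5 and left by step up to C5.
Leap in, step out — an appoggiatura.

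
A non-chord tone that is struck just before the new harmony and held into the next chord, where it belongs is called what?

Approach: ahead of the chord change (typically by step), so it is dissonant against the current harmony. Departure: none — the same pitch is restated or held and is a chord tone of the new harmony.
Dissonant first, consonant once the harmony catches up: the note simply arrives early — an anticipation. (The reverse timing, consonant first and dissonant after the change, would be a suspension or retardation.)

Anticipation.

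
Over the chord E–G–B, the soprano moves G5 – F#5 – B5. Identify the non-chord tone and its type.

The harmony at that moment is E minor triad (E, G, B); F#5 is not a chord tone.
It is approached by step down from G5 and left by leap up to B5.
Step in, leap out — an escape tone.

F#5 is an escape tone.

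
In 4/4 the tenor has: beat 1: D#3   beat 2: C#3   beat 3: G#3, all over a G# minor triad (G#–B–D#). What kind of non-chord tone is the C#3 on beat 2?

The harmony at that moment is G# minor triad (G#, B, D#); C#3 is not a chord tone.
It is approached by step down from D#3 and left by leap up to G#3.
Step in, leap out, on a weak beat — an escape tone.

Escape tone.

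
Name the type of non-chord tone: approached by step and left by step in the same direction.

Approach: by step. Departure: by step, continuing in the same direction.
Stepwise on both sides with no change of direction means the note fills in the space between two different chord tones — a passing tone. (Had it turned back to its starting note it would be a neighbor tone instead.)

Passing tone.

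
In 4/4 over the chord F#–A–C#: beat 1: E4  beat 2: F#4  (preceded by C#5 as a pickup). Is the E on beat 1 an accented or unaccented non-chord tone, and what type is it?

The harmony at that moment is F# minor triad (F#, A, C#); E4 is not a chord tone.
It is approached by leap down from C#5 and left by step up to F#4.
Leap in, step out — an appoggiatura.
It falls on the downbeat, so it is accented.

Accented appoggiatura.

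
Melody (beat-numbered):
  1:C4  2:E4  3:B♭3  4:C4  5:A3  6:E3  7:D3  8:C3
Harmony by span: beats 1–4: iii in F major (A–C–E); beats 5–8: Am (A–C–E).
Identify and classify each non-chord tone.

B♭3 (beat 3) — appoggiatura; D3 (beat 7) — passing tone.

The harmony at that moment is A minor triad (A, C, E); B♭3 is not a chord tone.
It is approached by leap down from E4 and left by step up to C4.
Leap in, step out — an appoggiatura.
The harmony at that moment is A minor triad (A, C, E); D3 is not a chord tone.
It is approached by step down from E3 and left by step down to C3.
Step in, step out in the same direction — a passing tone.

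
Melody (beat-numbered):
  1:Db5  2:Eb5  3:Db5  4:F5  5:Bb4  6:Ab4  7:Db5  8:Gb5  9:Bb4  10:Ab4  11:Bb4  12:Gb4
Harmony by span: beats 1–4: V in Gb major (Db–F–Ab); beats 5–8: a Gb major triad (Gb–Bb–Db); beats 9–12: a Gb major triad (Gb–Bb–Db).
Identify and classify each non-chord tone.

Eb5 (beat 2) — neighbor tone; Ab4 (beat 6) — escape tone; Ab4 (beat 10) — neighbor tone.

The harmony at that moment is Db major triad (Db, F, Ab); Eb5 is not a chord tone.
It is approached by step up from Db5 and left by step down to Db5.
Step away and step back to the same note — a neighbor tone (upper neighbor).
The harmony at that moment is Gb major triad (Gb, Bb, Db); Ab4 is not a chord tone.
It is approached by step down from Bb4 and left by leap up to Db5.
Step in, leap out — an escape tone.
The harmony at that moment is Gb major triad (Gb, Bb, Db); Ab4 is not a chord tone.
It is approached by step down from Bb4 and left by step up to Bb4.
Step away and step back to the same note — a neighbor tone (lower neighbor).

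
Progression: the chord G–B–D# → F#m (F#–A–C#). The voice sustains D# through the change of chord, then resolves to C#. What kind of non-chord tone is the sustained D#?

The harmony at that moment is F# minor triad (F#, A, C#); D# is not a chord tone.
It is held over (the same pitch as the preceding D#) and left by step down to C#.
Held over from the previous chord and resolving down by step — a suspension.

D# is a suspension.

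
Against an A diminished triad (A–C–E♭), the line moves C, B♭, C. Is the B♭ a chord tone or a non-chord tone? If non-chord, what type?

The harmony at that moment is A diminished triad (A, C, E♭); B♭ is not a chord tone.
It is approached by step down from C and left by step up to C.
Step away and step back to the same note — a neighbor tone (lower neighbor).

Non-chord tone — a neighbor tone.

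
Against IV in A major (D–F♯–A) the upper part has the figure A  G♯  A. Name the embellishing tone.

G♯ is a neighbor tone.

The harmony at that moment is D major triad (D, F♯, A); G♯ is not a chord tone.
It is approached by step down from A and left by step up to A.
Step away and step back to the same note — a neighbor tone (lower neighbor).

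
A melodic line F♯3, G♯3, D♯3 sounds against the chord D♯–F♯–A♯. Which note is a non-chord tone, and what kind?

The harmony at that moment is D♯ minor triad (D♯, F♯, A♯); G♯3 is not a chord tone.
It is approached by step up from F♯3 and left by leap down to D♯3.
Step in, leap out — an escape tone.

G♯3 is an escape tone.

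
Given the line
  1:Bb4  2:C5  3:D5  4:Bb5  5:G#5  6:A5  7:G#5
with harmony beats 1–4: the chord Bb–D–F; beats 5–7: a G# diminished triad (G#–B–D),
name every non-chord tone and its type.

C5 (beat 2) — passing tone; A5 (beat 6) — neighbor tone.

The harmony at that moment is Bb major triad (Bb, D, F); C5 is not a chord tone.
It is approached by step up from Bb4 and left by step up to D5.
Step in, step out in the same direction — a passing tone.
The harmony at that moment is G# diminished triad (G#, B, D); A5 is not a chord tone.
It is approached by step up from G#5 and left by step down to G#5.
Step away and step back to the same note — a neighbor tone (upper neighbor).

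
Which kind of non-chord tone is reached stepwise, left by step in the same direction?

Passing tone.

Approach: by step. Departure: by step, continuing in the same direction.
Stepwise on both sides with no change of direction means the note fills in the space between two different chord tones — a passing tone. (Had it turned back to its starting note it would be a neighbor tone instead.)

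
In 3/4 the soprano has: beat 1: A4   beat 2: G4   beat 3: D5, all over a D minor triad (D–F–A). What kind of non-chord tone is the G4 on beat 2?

The harmony at that moment is D minor triad (D, F, A); G4 is not a chord tone.
It is approached by step down from A4 and left by leap up to D5.
Step in, leap out, on a weak beat — an escape tone.

Escape tone.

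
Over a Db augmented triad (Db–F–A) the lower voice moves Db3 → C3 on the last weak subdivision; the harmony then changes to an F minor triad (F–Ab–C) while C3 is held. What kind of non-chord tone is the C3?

The harmony at that moment is Db augmented triad (Db, F, A); C3 is not a chord tone.
It is approached by step down from Db3 and then sustained as the same pitch into the next harmony.
Arriving early and becoming a chord tone when the harmony changes — an anticipation.

C3 is an anticipation.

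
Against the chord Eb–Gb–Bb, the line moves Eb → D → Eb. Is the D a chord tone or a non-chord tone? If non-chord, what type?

Non-chord tone — a neighbor tone.

The harmony at that moment is Eb minor triad (Eb, Gb, Bb); D is not a chord tone.
It is approached by step down from Eb and left by step up to Eb.
Step away and step back to the same note — a neighbor tone (lower neighbor).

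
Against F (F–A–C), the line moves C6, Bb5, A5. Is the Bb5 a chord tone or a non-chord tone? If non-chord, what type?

The harmony at that moment is F major triad (F, A, C); Bb5 is not a chord tone.
It is approached by step down from C6 and left by step down to A5.
Step in, step out in the same direction — a passing tone.

Non-chord tone — a passing tone.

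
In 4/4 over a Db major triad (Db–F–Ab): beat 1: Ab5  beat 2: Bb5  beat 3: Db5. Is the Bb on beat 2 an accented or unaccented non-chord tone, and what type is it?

The harmony at that moment is Db major triad (Db, F, Ab); Bb5 is not a chord tone.
It is approached by step up from Ab5 and left by leap down to Db5.
Step in, leap out — an escape tone.
It falls on a weak beat, so it is unaccented.

Unaccented escape tone.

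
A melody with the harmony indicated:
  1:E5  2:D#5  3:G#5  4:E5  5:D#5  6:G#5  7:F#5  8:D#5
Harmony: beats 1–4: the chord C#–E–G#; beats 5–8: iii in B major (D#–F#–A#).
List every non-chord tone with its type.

D#5 (beat 2) — escape tone; G#5 (beat 6) — appoggiatura.

The harmony at that moment is C# minor triad (C#, E, G#); D#5 is not a chord tone.
It is approached by step down from E5 and left by leap up to G#5.
Step in, leap out — an escape tone.
The harmony at that moment is D# minor triad (D#, F#, A#); G#5 is not a chord tone.
It is approached by leap up from D#5 and left by step down to F#5.
Leap in, step out — an appoggiatura.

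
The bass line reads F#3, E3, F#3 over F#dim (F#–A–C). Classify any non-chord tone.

The harmony at that moment is F# diminished triad (F#, A, C); E3 is not a chord tone.
It is approached by step down from F#3 and left by step up to F#3.
Step away and step back to the same note — a neighbor tone (lower neighbor).

E3 is a neighbor tone.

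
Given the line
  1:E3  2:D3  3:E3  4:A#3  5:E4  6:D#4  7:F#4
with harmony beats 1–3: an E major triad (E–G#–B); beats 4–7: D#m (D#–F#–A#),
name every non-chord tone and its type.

D3 (beat 2) — neighbor tone; E4 (beat 5) — appoggiatura.

The harmony at that moment is E major triad (E, G#, B); D3 is not a chord tone.
It is approached by step down from E3 and left by step up to E3.
Step away and step back to the same note — a neighbor tone (lower neighbor).
The harmony at that moment is D# minor triad (D#, F#, A#); E4 is not a chord tone.
It is approached by leap up from A#3 and left by step down to D#4.
Leap in, step out — an appoggiatura.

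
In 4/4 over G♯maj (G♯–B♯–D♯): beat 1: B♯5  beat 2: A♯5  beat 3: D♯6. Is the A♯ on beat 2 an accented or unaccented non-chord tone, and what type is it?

The harmony at that moment is G♯ major triad (G♯, B♯, D♯); A♯5 is not a chord tone.
It is approached by step down from B♯5 and left by leap up to D♯6.
Step in, leap out — an escape tone.
It falls on a weak beat, so it is unaccented.

Unaccented escape tone.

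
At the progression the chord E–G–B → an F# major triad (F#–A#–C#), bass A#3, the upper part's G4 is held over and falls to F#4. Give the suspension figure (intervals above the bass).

At the second chord the bass is A#3. The suspended G4 lies a seventh above the bass; after resolving down by step to F#4, the interval above the bass becomes a sixth.
Suspension figures are named by those two intervals: 7–6.

7–6 suspension.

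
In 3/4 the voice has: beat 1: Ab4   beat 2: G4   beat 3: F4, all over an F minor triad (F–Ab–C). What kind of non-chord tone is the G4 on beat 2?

The harmony at that moment is F minor triad (F, Ab, C); G4 is not a chord tone.
It is approached by step down from Ab4 and left by step down to F4.
Step in, step out in the same direction — a passing tone.

Passing tone.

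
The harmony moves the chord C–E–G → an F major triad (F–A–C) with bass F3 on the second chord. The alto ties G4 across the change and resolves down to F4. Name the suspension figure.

At the second chord the bass is F3. The suspended G4 lies a ninth above the bass; after resolving down by step to F4, the interval above the bass becomes an octave.
Suspension figures are named by those two intervals: 9–8.

9–8 suspension.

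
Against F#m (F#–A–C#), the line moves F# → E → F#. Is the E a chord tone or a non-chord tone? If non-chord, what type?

Non-chord tone — a neighbor tone.

The harmony at that moment is F# minor triad (F#, A, C#); E is not a chord tone.
It is approached by step down from F# and left by step up to F#.
Step away and step back to the same note — a neighbor tone (lower neighbor).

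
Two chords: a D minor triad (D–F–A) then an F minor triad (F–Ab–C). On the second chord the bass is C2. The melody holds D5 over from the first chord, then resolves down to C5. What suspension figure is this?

At the second chord the bass is C2. The suspended D5 lies a ninth above the bass; after resolving down by step to C5, the interval above the bass becomes an octave.
Suspension figures are named by those two intervals: 9–8.

9–8 suspension.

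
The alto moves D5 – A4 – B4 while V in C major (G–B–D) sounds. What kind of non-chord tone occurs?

A4 is an appoggiatura.

The harmony at that moment is G major triad (G, B, D); A4 is not a chord tone.
It is approached by leap down from D5 and left by step up to B4.
Leap in, step out — an appoggiatura.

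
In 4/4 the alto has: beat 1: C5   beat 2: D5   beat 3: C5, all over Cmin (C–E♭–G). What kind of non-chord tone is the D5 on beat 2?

Upper neighbor tone.

The harmony at that moment is C minor triad (C, E♭, G); D5 is not a chord tone.
It is approached by step up from C5 and left by step down to C5.
Step away and step back to the same note — a neighbor tone (upper neighbor).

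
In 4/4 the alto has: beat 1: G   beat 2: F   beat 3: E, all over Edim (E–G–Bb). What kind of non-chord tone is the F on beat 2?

The harmony at that moment is E diminished triad (E, G, Bb); F is not a chord tone.
It is approached by step down from G and left by step down to E.
Step in, step out in the same direction — a passing tone.

Passing tone.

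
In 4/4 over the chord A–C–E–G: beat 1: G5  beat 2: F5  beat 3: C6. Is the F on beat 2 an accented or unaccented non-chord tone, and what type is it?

Unaccented escape tone.

The harmony at that moment is A minor seventh chord (A, C, E, G); F5 is not a chord tone.
It is approached by step down from G5 and left by leap up to C6.
Step in, leap out — an escape tone.
It falls on a weak beat, so it is unaccented.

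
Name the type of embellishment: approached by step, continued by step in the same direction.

Approach: by step. Departure: by step, continuing in the same direction.
Stepwise on both sides with no change of direction means the note fills in the space between two different chord tones — a passing tone. (Had it turned back to its starting note it would be a neighbor tone instead.)

Passing tone.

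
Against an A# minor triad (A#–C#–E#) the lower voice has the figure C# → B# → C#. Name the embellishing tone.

The harmony at that moment is A# minor triad (A#, C#, E#); B# is not a chord tone.
It is approached by step down from C# and left by step up to C#.
Step away and step back to the same note — a neighbor tone (lower neighbor).

B# is a neighbor tone.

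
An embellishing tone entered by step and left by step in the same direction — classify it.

Passing tone.

Approach: by step. Departure: by step, continuing in the same direction.
Stepwise on both sides with no change of direction means the note fills in the space between two different chord tones — a passing tone. (Had it turned back to its starting note it would be a neighbor tone instead.)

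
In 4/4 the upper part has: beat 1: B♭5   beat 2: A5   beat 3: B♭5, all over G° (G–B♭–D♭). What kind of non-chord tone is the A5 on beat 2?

Lower neighbor tone.

The harmony at that moment is G diminished triad (G, B♭, D♭); A5 is not a chord tone.
It is approached by step down from B♭5 and left by step up to B♭5.
Step away and step back to the same note — a neighbor tone (lower neighbor).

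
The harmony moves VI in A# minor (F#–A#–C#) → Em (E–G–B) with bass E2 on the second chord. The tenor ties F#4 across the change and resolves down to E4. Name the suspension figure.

At the second chord the bass is E2. The suspended F#4 lies a ninth above the bass; after resolving down by step to E4, the interval above the bass becomes an octave.
Suspension figures are named by those two intervals: 9–8.

9–8 suspension.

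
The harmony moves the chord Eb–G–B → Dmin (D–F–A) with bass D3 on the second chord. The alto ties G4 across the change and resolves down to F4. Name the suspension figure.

At the second chord the bass is D3. The suspended G4 lies a fourth above the bass; after resolving down by step to F4, the interval above the bass becomes a third.
Suspension figures are named by those two intervals: 4–3.

4–3 suspension.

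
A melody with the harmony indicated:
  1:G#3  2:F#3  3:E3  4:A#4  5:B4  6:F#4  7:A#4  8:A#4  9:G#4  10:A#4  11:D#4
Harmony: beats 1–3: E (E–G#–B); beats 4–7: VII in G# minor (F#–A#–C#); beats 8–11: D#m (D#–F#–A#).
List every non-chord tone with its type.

The harmony at that moment is E major triad (E, G#, B); F#3 is not a chord tone.
It is approached by step down from G#3 and left by step down to E3.
Step in, step out in the same direction — a passing tone.
The harmony at that moment is F# major triad (F#, A#, C#); B4 is not a chord tone.
It is approached by step up from A#4 and left by leap down to F#4.
Step in, leap out — an escape tone.
The harmony at that moment is D# minor triad (D#, F#, A#); G#4 is not a chord tone.
It is approached by step down from A#4 and left by step up to A#4.
Step away and step back to the same note — a neighbor tone (lower neighbor).

F#3 (beat 2) — passing tone; B4 (beat 5) — escape tone; G#4 (beat 9) — neighbor tone.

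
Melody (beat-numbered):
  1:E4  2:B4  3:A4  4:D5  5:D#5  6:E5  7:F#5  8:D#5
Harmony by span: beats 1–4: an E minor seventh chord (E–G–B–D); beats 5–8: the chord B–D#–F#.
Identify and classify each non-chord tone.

A4 (beat 3) — escape tone; E5 (beat 6) — passing tone.

The harmony at that moment is E minor seventh chord (E, G, B, D); A4 is not a chord tone.
It is approached by step down from B4 and left by leap up to D5.
Step in, leap out — an escape tone.
The harmony at that moment is B major triad (B, D#, F#); E5 is not a chord tone.
It is approached by step up from D#5 and left by step up to F#5.
Step in, step out in the same direction — a passing tone.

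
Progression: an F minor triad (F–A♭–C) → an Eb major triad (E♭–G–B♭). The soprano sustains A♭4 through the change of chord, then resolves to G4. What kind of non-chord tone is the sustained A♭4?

The harmony at that moment is E♭ major triad (E♭, G, B♭); A♭4 is not a chord tone.
It is held over (the same pitch as the preceding A♭4) and left by step down to G4.
Held over from the previous chord and resolving down by step — a suspension.

A♭4 is a suspension.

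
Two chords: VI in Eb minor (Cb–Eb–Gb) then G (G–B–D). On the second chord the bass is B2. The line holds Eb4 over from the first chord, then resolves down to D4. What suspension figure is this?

At the second chord the bass is B2. The suspended Eb4 lies a fourth above the bass; after resolving down by step to D4, the interval above the bass becomes a third.
Suspension figures are named by those two intervals: 4–3.

4–3 suspension.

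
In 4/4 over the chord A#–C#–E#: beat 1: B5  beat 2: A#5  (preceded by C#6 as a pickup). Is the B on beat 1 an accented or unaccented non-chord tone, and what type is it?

Accented passing tone.

The harmony at that moment is A# minor triad (A#, C#, E#); B5 is not a chord tone.
It is approached by step down from C#6 and left by step down to A#5.
Step in, step out in the same direction — a passing tone.
It falls on the downbeat, so it is accented.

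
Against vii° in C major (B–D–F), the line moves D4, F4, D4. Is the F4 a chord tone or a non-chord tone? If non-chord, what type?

Chord tone (the fifth of B diminished triad).

B diminished triad contains B, D, F; F is the fifth, so it is a chord tone.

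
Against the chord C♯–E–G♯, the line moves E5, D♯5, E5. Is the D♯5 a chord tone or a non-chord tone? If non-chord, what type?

Non-chord tone — a neighbor tone.

The harmony at that moment is C♯ minor triad (C♯, E, G♯); D♯5 is not a chord tone.
It is approached by step down from E5 and left by step up to E5.
Step away and step back to the same note — a neighbor tone (lower neighbor).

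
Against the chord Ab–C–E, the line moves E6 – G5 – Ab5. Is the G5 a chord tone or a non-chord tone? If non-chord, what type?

The harmony at that moment is Ab augmented triad (Ab, C, E); G5 is not a chord tone.
It is approached by leap down from E6 and left by step up to Ab5.
Leap in, step out — an appoggiatura.

Non-chord tone — an appoggiatura.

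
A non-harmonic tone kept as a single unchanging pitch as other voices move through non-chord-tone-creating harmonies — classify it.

Pedal tone.

Approach: none. Departure: none — a single pitch is sustained while the chords change around it, passing through harmonies that do not contain it.
No melodic motion at all; the dissonance is created entirely by the moving harmonies against the stationary note — a pedal tone (pedal point).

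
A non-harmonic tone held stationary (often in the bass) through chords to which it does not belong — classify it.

Approach: none. Departure: none — a single pitch is sustained while the chords change around it, passing through harmonies that do not contain it.
No melodic motion at all; the dissonance is created entirely by the moving harmonies against the stationary note — a pedal tone (pedal point).

Pedal tone.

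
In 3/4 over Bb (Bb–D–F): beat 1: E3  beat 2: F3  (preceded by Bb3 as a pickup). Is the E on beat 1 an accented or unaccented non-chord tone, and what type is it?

Accented appoggiatura.

The harmony at that moment is Bb major triad (Bb, D, F); E3 is not a chord tone.
It is approached by leap down from Bb3 and left by step up to F3.
Leap in, step out — an appoggiatura.
It falls on the downbeat, so it is accented.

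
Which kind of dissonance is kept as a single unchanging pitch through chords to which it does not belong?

Pedal tone.

Approach: none. Departure: none — a single pitch is sustained while the chords change around it, passing through harmonies that do not contain it.
No melodic motion at all; the dissonance is created entirely by the moving harmonies against the stationary note — a pedal tone (pedal point).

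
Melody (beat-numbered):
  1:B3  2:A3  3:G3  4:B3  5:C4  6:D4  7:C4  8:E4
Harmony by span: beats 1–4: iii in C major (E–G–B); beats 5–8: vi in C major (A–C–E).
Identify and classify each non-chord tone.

The harmony at that moment is E minor triad (E, G, B); A3 is not a chord tone.
It is approached by step down from B3 and left by step down to G3.
Step in, step out in the same direction — a passing tone.
The harmony at that moment is A minor triad (A, C, E); D4 is not a chord tone.
It is approached by step up from C4 and left by step down to C4.
Step away and step back to the same note — a neighbor tone (upper neighbor).

A3 (beat 2) — passing tone; D4 (beat 6) — neighbor tone.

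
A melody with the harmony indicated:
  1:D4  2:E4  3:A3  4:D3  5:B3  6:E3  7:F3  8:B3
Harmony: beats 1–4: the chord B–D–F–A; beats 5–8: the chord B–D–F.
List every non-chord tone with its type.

E4 (beat 2) — escape tone; E3 (beat 6) — appoggiatura.

The harmony at that moment is B half-diminished seventh chord (B, D, F, A); E4 is not a chord tone.
It is approached by step up from D4 and left by leap down to A3.
Step in, leap out — an escape tone.
The harmony at that moment is B diminished triad (B, D, F); E3 is not a chord tone.
It is approached by leap down from B3 and left by step up to F3.
Leap in, step out — an appoggiatura.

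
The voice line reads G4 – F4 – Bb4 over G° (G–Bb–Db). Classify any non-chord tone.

The harmony at that moment is G diminished triad (G, Bb, Db); F4 is not a chord tone.
It is approached by step down from G4 and left by leap up to Bb4.
Step in, leap out — an escape tone.

F4 is an escape tone.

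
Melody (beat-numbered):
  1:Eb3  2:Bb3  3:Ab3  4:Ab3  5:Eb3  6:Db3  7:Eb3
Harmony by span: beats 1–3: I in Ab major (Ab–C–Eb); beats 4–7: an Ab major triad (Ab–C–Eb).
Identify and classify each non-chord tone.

The harmony at that moment is Ab major triad (Ab, C, Eb); Bb3 is not a chord tone.
It is approached by leap up from Eb3 and left by step down to Ab3.
Leap in, step out — an appoggiatura.
The harmony at that moment is Ab major triad (Ab, C, Eb); Db3 is not a chord tone.
It is approached by step down from Eb3 and left by step up to Eb3.
Step away and step back to the same note — a neighbor tone (lower neighbor).

Bb3 (beat 2) — appoggiatura; Db3 (beat 6) — neighbor tone.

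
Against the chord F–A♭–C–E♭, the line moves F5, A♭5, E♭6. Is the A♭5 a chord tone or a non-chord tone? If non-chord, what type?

Chord tone (the third of F minor seventh chord).

F minor seventh chord contains F, A♭, C, E♭; A♭ is the third, so it is a chord tone.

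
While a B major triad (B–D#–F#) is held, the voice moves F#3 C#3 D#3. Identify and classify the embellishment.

The harmony at that moment is B major triad (B, D#, F#); C#3 is not a chord tone.
It is approached by leap down from F#3 and left by step up to D#3.
Leap in, step out — an appoggiatura.

C#3 is an appoggiatura.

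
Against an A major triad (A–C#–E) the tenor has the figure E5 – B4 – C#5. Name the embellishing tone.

B4 is an appoggiatura.

The harmony at that moment is A major triad (A, C#, E); B4 is not a chord tone.
It is approached by leap down from E5 and left by step up to C#5.
Leap in, step out — an appoggiatura.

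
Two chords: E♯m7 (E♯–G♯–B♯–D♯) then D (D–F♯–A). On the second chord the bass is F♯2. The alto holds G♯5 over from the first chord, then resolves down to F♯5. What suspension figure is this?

9–8 suspension.

At the second chord the bass is F♯2. The suspended G♯5 lies a ninth above the bass; after resolving down by step to F♯5, the interval above the bass becomes an octave.
Suspension figures are named by those two intervals: 9–8.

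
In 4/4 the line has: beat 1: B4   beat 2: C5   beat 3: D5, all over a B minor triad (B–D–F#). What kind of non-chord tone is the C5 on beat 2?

Passing tone.

The harmony at that moment is B minor triad (B, D, F#); C5 is not a chord tone.
It is approached by step up from B4 and left by step up to D5.
Step in, step out in the same direction — a passing tone.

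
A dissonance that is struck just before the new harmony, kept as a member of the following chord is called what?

Anticipation.

Approach: ahead of the chord change (typically by step), so it is dissonant against the current harmony. Departure: none — the same pitch is restated or held and is a chord tone of the new harmony.
Dissonant first, consonant once the harmony catches up: the note simply arrives early — an anticipation. (The reverse timing, consonant first and dissonant after the change, would be a suspension or retardation.)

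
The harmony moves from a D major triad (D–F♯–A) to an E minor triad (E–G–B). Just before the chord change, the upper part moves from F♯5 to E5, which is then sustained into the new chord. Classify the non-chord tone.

E5 is an anticipation.

The harmony at that moment is D major triad (D, F♯, A); E5 is not a chord tone.
It is approached by step down from F♯5 and then sustained as the same pitch into the next harmony.
Arriving early and becoming a chord tone when the harmony changes — an anticipation.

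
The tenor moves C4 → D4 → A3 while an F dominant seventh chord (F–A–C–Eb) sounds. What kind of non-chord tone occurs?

The harmony at that moment is F dominant seventh chord (F, A, C, Eb); D4 is not a chord tone.
It is approached by step up from C4 and left by leap down to A3.
Step in, leap out — an escape tone.

D4 is an escape tone.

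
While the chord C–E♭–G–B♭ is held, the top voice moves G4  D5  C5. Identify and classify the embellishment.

D5 is an appoggiatura.

The harmony at that moment is C minor seventh chord (C, E♭, G, B♭); D5 is not a chord tone.
It is approached by leap up from G4 and left by step down to C5.
Leap in, step out — an appoggiatura.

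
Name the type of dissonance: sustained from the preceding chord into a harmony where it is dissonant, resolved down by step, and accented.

Suspension.

Approach: by preparation — the pitch is first a chord tone, then held (tied or repeated) while the harmony changes under it. Departure: down by step. Metric position: strong.
A prepared dissonance that resolves downward by step — a suspension. (The same figure resolving upward would be a retardation.)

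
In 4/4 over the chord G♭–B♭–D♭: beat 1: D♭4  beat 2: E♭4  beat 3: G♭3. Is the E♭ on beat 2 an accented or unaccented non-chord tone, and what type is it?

The harmony at that moment is G♭ major triad (G♭, B♭, D♭); E♭4 is not a chord tone.
It is approached by step up from D♭4 and left by leap down to G♭3.
Step in, leap out — an escape tone.
It falls on a weak beat, so it is unaccented.

Unaccented escape tone.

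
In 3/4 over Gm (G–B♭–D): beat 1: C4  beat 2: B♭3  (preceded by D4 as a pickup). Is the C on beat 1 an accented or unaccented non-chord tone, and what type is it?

Accented passing tone.

The harmony at that moment is G minor triad (G, B♭, D); C4 is not a chord tone.
It is approached by step down from D4 and left by step down to B♭3.
Step in, step out in the same direction — a passing tone.
It falls on the downbeat, so it is accented.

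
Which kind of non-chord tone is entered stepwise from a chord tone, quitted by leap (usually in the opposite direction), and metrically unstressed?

Escape tone.

Approach: by step. Departure: by leap. Metric position: weak.
Step in, leap out, from a weak position — an escape tone (échappée). (It is the mirror image of the appoggiatura, which leaps in and steps out on a strong beat.)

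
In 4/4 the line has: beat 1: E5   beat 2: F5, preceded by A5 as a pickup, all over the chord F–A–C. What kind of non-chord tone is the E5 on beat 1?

Appoggiatura.

The harmony at that moment is F major triad (F, A, C); E5 is not a chord tone.
It is approached by leap down from A5 and left by step up to F5.
Leap in, step out, metrically accented — an appoggiatura.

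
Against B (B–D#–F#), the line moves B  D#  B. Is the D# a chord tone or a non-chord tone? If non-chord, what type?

B major triad contains B, D#, F#; D# is the third, so it is a chord tone.

Chord tone (the third of B major triad).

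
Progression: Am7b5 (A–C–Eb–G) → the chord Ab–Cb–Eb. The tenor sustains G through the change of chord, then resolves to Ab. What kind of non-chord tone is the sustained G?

The harmony at that moment is Ab minor triad (Ab, Cb, Eb); G is not a chord tone.
It is held over (the same pitch as the preceding G) and left by step up to Ab.
Held over from the previous chord and resolving up by step — a retardation.

G is a retardation.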